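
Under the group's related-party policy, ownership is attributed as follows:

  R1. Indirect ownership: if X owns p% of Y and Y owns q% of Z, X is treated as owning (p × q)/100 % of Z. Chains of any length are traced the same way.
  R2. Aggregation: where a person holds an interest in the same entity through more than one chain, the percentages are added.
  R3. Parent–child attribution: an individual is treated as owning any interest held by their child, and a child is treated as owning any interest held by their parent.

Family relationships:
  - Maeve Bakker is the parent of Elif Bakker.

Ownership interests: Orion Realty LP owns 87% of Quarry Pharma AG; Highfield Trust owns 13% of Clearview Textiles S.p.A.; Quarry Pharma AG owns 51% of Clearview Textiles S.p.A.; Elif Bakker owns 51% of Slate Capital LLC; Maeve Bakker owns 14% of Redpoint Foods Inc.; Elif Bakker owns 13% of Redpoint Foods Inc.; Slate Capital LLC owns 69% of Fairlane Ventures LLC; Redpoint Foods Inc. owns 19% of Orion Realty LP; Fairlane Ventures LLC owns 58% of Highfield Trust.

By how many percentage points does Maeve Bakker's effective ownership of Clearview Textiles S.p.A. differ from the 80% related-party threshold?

75.070493

By parent–child attribution (R3), Maeve Bakker is treated as also owning Elif Bakker's interest in Redpoint Foods Inc, giving 14% + 13% = 27%.
By parent–child attribution (R3), Maeve Bakker is treated as owning Elif Bakker's 51% interest in Slate Capital LLC.
Chain via Redpoint Foods Inc. → Orion Realty LP → Quarry Pharma AG (R1): 27% × 19% × 87% × 51% = 2.276181% of Clearview Textiles S.p.A.
Chain via Slate Capital LLC → Fairlane Ventures LLC → Highfield Trust (R1): 51% × 69% × 58% × 13% = 2.653326% of Clearview Textiles S.p.A.
Aggregating (R2): 2.276181% + 2.653326% = 4.929507%.
4.929507% falls short of the 80% threshold by 75.070493 percentage points.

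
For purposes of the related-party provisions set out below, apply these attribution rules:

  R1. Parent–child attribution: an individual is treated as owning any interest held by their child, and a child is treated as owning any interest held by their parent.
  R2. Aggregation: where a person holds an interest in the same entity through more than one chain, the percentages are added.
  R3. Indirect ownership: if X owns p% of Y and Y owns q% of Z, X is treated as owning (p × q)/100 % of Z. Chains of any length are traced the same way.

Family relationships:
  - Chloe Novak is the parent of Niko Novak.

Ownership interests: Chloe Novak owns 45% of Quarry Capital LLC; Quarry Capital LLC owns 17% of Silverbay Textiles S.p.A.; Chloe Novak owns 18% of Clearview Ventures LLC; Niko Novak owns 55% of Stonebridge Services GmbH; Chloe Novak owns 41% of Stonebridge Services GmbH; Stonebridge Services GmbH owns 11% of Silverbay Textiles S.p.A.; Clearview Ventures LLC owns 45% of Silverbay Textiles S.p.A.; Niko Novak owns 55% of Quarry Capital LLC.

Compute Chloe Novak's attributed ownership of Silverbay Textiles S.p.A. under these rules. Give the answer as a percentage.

35.66%

By parent–child attribution (R1), Chloe Novak is treated as also owning Niko Novak's interest in Stonebridge Services GmbH, giving 41% + 55% = 96%.
By parent–child attribution (R1), Chloe Novak is treated as also owning Niko Novak's interest in Quarry Capital LLC, giving 45% + 55% = 100%.
Chain via Clearview Ventures LLC (R3): 18% × 45% = 8.1% of Silverbay Textiles S.p.A.
Chain via Stonebridge Services GmbH (R3): 96% × 11% = 10.56% of Silverbay Textiles S.p.A.
Chain via Quarry Capital LLC (R3): 100% × 17% = 17% of Silverbay Textiles S.p.A.
Aggregating (R2): 8.1% + 10.56% + 17% = 35.66%.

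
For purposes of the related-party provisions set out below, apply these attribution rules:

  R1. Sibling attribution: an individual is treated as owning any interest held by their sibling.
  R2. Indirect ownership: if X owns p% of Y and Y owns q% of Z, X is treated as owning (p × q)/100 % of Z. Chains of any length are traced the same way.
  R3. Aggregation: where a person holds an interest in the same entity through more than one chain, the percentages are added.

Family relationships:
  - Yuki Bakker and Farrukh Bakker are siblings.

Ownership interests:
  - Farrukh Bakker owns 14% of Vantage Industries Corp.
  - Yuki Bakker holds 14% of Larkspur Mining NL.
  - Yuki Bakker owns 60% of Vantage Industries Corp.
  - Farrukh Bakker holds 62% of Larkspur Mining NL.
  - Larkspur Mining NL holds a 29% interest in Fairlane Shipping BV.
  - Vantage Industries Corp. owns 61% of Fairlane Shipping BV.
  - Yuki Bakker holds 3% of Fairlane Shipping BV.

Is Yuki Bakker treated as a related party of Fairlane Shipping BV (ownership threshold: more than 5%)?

By sibling attribution (R1), Yuki Bakker is treated as also owning Farrukh Bakker's interest in Vantage Industries Corp, giving 60% + 14% = 74%.
By sibling attribution (R1), Yuki Bakker is treated as also owning Farrukh Bakker's interest in Larkspur Mining NL, giving 14% + 62% = 76%.
Chain via Vantage Industries Corp. (R2): 74% × 61% = 45.14% of Fairlane Shipping BV.
Chain via Larkspur Mining NL (R2): 76% × 29% = 22.04% of Fairlane Shipping BV.
Direct interest in Fairlane Shipping BV: 3%.
Aggregating (R3): 45.14% + 22.04% + 3% = 70.18%.
70.18% exceeds the 5% threshold, so Yuki is a related party to Fairlane Shipping BV.

Yes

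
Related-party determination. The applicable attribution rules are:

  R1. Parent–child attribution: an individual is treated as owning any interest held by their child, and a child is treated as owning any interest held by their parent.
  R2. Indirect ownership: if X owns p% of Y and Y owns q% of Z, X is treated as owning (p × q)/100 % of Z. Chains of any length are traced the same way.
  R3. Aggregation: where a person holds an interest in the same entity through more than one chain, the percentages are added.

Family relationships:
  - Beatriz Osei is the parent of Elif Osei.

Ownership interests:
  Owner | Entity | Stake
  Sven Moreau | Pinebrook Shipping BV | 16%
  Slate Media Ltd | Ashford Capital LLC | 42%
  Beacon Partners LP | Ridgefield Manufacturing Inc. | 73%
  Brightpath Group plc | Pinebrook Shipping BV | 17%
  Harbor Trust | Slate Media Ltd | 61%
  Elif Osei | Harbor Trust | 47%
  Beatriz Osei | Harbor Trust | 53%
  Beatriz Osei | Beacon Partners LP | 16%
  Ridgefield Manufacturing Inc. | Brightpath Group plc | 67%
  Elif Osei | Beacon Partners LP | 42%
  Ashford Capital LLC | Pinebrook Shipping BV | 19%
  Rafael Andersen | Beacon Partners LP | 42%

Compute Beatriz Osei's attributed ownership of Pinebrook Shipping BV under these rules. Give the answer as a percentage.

9.690326%

By parent–child attribution (R1), Beatriz Osei is treated as also owning Elif Osei's interest in Beacon Partners LP, giving 16% + 42% = 58%.
By parent–child attribution (R1), Beatriz Osei is treated as also owning Elif Osei's interest in Harbor Trust, giving 53% + 47% = 100%.
Chain via Beacon Partners LP → Ridgefield Manufacturing Inc. → Brightpath Group plc (R2): 58% × 73% × 67% × 17% = 4.822526% of Pinebrook Shipping BV.
Chain via Harbor Trust → Slate Media Ltd → Ashford Capital LLC (R2): 100% × 61% × 42% × 19% = 4.8678% of Pinebrook Shipping BV.
Aggregating (R3): 4.822526% + 4.8678% = 9.690326%.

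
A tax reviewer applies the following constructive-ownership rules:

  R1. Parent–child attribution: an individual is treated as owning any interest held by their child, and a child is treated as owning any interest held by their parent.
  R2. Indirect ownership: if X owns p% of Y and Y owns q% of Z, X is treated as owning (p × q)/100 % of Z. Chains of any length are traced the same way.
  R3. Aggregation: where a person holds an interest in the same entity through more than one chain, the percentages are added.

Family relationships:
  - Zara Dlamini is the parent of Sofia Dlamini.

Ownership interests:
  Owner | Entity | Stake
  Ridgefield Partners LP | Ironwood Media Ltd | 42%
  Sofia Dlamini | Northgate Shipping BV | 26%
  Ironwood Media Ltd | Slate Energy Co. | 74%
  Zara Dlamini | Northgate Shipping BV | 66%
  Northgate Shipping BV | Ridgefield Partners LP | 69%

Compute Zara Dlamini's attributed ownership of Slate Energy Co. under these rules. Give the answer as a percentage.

19.729584%

By parent–child attribution (R1), Zara Dlamini is treated as also owning Sofia Dlamini's interest in Northgate Shipping BV, giving 66% + 26% = 92%.
Chain via Northgate Shipping BV → Ridgefield Partners LP → Ironwood Media Ltd (R2): 92% × 69% × 42% × 74% = 19.729584% of Slate Energy Co.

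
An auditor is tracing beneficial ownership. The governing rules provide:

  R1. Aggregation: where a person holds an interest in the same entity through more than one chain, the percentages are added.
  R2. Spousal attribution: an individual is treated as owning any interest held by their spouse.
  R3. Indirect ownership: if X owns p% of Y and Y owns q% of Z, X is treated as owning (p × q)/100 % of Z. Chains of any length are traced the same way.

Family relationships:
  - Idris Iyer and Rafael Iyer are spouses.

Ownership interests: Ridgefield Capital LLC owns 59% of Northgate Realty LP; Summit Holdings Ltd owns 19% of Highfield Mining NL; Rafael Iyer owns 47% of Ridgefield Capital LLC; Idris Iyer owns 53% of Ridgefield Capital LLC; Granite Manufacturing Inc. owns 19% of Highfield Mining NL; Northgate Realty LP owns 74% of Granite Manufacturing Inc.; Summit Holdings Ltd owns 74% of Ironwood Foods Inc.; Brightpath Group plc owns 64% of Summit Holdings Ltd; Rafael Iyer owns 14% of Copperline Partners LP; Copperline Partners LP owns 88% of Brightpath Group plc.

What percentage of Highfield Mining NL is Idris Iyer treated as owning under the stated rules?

9.793512%

By spousal attribution (R2), Idris Iyer is treated as also owning Rafael Iyer's interest in Ridgefield Capital LLC, giving 53% + 47% = 100%.
By spousal attribution (R2), Idris Iyer is treated as owning Rafael Iyer's 14% interest in Copperline Partners LP.
Chain via Ridgefield Capital LLC → Northgate Realty LP → Granite Manufacturing Inc. (R3): 100% × 59% × 74% × 19% = 8.2954% of Highfield Mining NL.
Chain via Copperline Partners LP → Brightpath Group plc → Summit Holdings Ltd (R3): 14% × 88% × 64% × 19% = 1.498112% of Highfield Mining NL.
Aggregating (R1): 8.2954% + 1.498112% = 9.793512%.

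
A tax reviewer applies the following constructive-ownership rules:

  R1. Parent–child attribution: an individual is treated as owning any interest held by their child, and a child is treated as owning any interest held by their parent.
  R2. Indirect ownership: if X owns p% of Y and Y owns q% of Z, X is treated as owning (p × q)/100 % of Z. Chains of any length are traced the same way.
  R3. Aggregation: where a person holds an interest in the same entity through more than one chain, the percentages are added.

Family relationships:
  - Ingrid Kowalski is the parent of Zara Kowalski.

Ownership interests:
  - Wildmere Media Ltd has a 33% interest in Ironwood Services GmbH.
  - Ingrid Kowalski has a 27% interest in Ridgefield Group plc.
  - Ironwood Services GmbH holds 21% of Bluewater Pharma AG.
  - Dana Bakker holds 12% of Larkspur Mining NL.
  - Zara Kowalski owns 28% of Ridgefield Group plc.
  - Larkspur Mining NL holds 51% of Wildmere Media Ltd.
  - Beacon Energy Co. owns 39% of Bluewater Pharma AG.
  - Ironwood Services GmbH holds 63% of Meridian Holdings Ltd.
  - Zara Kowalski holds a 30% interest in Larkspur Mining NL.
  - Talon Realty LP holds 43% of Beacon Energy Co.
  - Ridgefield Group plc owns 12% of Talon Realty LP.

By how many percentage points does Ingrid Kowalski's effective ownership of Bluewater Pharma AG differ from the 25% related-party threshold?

By parent–child attribution (R1), Ingrid Kowalski is treated as also owning Zara Kowalski's interest in Ridgefield Group plc, giving 27% + 28% = 55%.
By parent–child attribution (R1), Ingrid Kowalski is treated as owning Zara Kowalski's 30% interest in Larkspur Mining NL.
Chain via Ridgefield Group plc → Talon Realty LP → Beacon Energy Co. (R2): 55% × 12% × 43% × 39% = 1.10682% of Bluewater Pharma AG.
Chain via Larkspur Mining NL → Wildmere Media Ltd → Ironwood Services GmbH (R2): 30% × 51% × 33% × 21% = 1.06029% of Bluewater Pharma AG.
Aggregating (R3): 1.10682% + 1.06029% = 2.16711%.
2.16711% falls short of the 25% threshold by 22.83289 percentage points.

22.83289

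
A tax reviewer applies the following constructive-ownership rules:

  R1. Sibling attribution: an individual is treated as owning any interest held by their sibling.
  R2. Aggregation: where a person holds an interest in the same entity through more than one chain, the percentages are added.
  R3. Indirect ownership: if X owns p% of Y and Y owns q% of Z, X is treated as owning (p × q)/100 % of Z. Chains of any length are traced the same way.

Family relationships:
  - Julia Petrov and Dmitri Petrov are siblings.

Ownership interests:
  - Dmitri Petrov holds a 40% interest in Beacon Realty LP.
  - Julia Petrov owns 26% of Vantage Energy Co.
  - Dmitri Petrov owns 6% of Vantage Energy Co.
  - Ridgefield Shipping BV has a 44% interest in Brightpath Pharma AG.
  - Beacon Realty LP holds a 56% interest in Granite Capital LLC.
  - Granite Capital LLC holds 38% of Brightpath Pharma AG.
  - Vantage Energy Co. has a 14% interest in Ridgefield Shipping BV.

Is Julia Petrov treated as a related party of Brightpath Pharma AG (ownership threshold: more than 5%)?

Yes

By sibling attribution (R1), Julia Petrov is treated as also owning Dmitri Petrov's interest in Vantage Energy Co, giving 26% + 6% = 32%.
By sibling attribution (R1), Julia Petrov is treated as owning Dmitri Petrov's 40% interest in Beacon Realty LP.
Chain via Vantage Energy Co. → Ridgefield Shipping BV (R3): 32% × 14% × 44% = 1.9712% of Brightpath Pharma AG.
Chain via Beacon Realty LP → Granite Capital LLC (R3): 40% × 56% × 38% = 8.512% of Brightpath Pharma AG.
Aggregating (R2): 1.9712% + 8.512% = 10.4832%.
10.4832% exceeds the 5% threshold, so Julia is a related party to Brightpath Pharma AG.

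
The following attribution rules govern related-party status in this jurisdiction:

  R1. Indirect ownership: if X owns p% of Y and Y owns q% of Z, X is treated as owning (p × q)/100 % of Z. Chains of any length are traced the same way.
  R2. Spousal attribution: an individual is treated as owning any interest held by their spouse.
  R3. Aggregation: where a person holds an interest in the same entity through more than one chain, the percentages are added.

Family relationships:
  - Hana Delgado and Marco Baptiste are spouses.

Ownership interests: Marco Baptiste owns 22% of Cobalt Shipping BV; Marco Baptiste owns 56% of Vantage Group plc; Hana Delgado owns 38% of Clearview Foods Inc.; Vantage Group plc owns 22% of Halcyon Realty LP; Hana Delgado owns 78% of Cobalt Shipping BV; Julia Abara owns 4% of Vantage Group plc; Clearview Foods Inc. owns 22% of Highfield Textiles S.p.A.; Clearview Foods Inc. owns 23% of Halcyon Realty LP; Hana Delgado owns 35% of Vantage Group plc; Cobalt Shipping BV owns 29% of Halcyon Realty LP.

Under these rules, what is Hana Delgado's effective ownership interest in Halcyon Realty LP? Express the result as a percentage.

By spousal attribution (R2), Hana Delgado is treated as also owning Marco Baptiste's interest in Cobalt Shipping BV, giving 78% + 22% = 100%.
By spousal attribution (R2), Hana Delgado is treated as also owning Marco Baptiste's interest in Vantage Group plc, giving 35% + 56% = 91%.
Chain via Clearview Foods Inc. (R1): 38% × 23% = 8.74% of Halcyon Realty LP.
Chain via Cobalt Shipping BV (R1): 100% × 29% = 29% of Halcyon Realty LP.
Chain via Vantage Group plc (R1): 91% × 22% = 20.02% of Halcyon Realty LP.
Aggregating (R3): 8.74% + 29% + 20.02% = 57.76%.

57.76%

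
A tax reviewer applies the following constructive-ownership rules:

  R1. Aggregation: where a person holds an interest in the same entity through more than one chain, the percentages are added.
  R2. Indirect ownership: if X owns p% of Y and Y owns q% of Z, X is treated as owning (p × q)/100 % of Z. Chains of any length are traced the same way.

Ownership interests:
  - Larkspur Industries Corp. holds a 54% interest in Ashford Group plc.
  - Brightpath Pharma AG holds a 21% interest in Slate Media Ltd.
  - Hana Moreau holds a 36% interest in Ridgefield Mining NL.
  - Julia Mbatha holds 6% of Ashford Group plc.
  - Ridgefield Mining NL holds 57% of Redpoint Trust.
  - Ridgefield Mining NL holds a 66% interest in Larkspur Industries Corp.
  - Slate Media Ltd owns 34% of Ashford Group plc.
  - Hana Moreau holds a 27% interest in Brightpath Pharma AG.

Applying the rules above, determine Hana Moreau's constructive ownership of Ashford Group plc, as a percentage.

14.7582%

Chain via Brightpath Pharma AG → Slate Media Ltd (R2): 27% × 21% × 34% = 1.9278% of Ashford Group plc.
Chain via Ridgefield Mining NL → Larkspur Industries Corp. (R2): 36% × 66% × 54% = 12.8304% of Ashford Group plc.
Aggregating (R1): 1.9278% + 12.8304% = 14.7582%.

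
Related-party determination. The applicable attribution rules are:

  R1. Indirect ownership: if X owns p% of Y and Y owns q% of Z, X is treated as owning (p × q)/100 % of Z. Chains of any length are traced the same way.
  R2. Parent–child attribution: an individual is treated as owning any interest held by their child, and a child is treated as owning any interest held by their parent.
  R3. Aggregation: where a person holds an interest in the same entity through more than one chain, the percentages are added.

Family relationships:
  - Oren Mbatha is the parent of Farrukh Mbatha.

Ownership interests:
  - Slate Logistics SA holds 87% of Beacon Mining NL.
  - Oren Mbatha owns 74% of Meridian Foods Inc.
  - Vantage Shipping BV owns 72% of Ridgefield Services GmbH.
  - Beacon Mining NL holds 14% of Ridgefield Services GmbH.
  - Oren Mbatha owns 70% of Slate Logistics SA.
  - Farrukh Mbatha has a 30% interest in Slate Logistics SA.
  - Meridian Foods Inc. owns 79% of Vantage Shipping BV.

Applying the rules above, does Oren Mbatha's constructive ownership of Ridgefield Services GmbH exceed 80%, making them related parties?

By parent–child attribution (R2), Oren Mbatha is treated as also owning Farrukh Mbatha's interest in Slate Logistics SA, giving 70% + 30% = 100%.
Chain via Slate Logistics SA → Beacon Mining NL (R1): 100% × 87% × 14% = 12.18% of Ridgefield Services GmbH.
Chain via Meridian Foods Inc. → Vantage Shipping BV (R1): 74% × 79% × 72% = 42.0912% of Ridgefield Services GmbH.
Aggregating (R3): 12.18% + 42.0912% = 54.2712%.
54.2712% does not exceed the 80% threshold, so Oren is not a related party to Ridgefield Services GmbH.

No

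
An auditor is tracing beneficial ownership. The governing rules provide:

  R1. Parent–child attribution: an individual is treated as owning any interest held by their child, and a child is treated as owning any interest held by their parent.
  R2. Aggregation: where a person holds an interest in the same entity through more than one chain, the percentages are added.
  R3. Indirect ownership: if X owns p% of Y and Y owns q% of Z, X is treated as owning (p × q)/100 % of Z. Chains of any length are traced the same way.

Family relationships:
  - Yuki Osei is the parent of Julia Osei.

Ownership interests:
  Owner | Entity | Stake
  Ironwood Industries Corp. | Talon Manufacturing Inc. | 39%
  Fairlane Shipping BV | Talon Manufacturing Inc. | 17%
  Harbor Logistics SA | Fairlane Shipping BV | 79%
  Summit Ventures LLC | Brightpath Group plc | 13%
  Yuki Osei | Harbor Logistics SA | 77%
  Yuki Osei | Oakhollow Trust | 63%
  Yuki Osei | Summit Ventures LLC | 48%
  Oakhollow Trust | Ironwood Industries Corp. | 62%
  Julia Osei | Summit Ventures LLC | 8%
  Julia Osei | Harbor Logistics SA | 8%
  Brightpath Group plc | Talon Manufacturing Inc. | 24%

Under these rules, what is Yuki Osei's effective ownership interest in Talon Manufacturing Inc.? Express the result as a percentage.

By parent–child attribution (R1), Yuki Osei is treated as also owning Julia Osei's interest in Harbor Logistics SA, giving 77% + 8% = 85%.
By parent–child attribution (R1), Yuki Osei is treated as also owning Julia Osei's interest in Summit Ventures LLC, giving 48% + 8% = 56%.
Chain via Oakhollow Trust → Ironwood Industries Corp. (R3): 63% × 62% × 39% = 15.2334% of Talon Manufacturing Inc.
Chain via Harbor Logistics SA → Fairlane Shipping BV (R3): 85% × 79% × 17% = 11.4155% of Talon Manufacturing Inc.
Chain via Summit Ventures LLC → Brightpath Group plc (R3): 56% × 13% × 24% = 1.7472% of Talon Manufacturing Inc.
Aggregating (R2): 15.2334% + 11.4155% + 1.7472% = 28.3961%.

28.3961%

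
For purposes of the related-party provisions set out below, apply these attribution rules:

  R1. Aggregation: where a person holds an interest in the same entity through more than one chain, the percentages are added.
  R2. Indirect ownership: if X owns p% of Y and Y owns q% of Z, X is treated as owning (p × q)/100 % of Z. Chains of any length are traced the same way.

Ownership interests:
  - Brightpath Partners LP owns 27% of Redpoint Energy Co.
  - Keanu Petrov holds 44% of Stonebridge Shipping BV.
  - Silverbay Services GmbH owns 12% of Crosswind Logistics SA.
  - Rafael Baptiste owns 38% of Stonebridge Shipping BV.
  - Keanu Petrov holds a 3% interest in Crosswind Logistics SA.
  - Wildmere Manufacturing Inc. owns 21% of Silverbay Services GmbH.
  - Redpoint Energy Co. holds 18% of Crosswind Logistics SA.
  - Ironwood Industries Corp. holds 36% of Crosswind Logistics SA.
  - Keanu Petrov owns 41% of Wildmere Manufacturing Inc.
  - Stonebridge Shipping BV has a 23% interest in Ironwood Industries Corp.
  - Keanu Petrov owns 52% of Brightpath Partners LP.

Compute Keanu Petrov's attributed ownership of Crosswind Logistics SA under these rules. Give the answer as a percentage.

10.2036%

Chain via Stonebridge Shipping BV → Ironwood Industries Corp. (R2): 44% × 23% × 36% = 3.6432% of Crosswind Logistics SA.
Chain via Wildmere Manufacturing Inc. → Silverbay Services GmbH (R2): 41% × 21% × 12% = 1.0332% of Crosswind Logistics SA.
Chain via Brightpath Partners LP → Redpoint Energy Co. (R2): 52% × 27% × 18% = 2.5272% of Crosswind Logistics SA.
Direct interest in Crosswind Logistics SA: 3%.
Aggregating (R1): 3.6432% + 1.0332% + 2.5272% + 3% = 10.2036%.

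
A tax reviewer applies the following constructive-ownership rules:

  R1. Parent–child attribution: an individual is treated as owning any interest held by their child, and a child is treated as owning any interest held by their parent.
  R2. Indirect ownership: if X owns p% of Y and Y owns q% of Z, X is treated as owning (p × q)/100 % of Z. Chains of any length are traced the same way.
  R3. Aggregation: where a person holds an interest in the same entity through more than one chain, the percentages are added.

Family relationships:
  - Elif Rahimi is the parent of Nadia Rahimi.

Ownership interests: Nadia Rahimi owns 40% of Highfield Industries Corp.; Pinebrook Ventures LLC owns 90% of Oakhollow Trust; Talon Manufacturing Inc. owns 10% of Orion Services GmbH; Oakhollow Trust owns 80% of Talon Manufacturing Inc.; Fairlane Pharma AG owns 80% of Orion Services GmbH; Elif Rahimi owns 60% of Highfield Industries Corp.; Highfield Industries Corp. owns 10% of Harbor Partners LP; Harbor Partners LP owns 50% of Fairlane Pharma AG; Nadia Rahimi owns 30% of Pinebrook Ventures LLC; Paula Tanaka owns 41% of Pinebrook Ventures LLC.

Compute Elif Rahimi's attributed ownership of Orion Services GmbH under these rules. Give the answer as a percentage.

By parent–child attribution (R1), Elif Rahimi is treated as also owning Nadia Rahimi's interest in Highfield Industries Corp, giving 60% + 40% = 100%.
By parent–child attribution (R1), Elif Rahimi is treated as owning Nadia Rahimi's 30% interest in Pinebrook Ventures LLC.
Chain via Highfield Industries Corp. → Harbor Partners LP → Fairlane Pharma AG (R2): 100% × 10% × 50% × 80% = 4% of Orion Services GmbH.
Chain via Pinebrook Ventures LLC → Oakhollow Trust → Talon Manufacturing Inc. (R2): 30% × 90% × 80% × 10% = 2.16% of Orion Services GmbH.
Aggregating (R3): 4% + 2.16% = 6.16%.

6.16%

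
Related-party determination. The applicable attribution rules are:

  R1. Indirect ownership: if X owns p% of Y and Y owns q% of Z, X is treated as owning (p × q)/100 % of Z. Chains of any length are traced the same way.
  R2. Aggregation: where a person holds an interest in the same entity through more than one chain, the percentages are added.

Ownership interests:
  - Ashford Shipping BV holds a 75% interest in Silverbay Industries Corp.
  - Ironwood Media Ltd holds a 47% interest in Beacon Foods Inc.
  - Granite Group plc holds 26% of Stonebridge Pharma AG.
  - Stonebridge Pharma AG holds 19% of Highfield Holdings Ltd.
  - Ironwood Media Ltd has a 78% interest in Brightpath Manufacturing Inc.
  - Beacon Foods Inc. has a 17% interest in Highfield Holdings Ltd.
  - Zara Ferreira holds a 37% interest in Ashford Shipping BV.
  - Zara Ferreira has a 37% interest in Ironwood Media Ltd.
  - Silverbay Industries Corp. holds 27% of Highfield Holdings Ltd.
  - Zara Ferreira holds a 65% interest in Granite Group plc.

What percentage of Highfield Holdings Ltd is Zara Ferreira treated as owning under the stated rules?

13.6598%

Chain via Ironwood Media Ltd → Beacon Foods Inc. (R1): 37% × 47% × 17% = 2.9563% of Highfield Holdings Ltd.
Chain via Ashford Shipping BV → Silverbay Industries Corp. (R1): 37% × 75% × 27% = 7.4925% of Highfield Holdings Ltd.
Chain via Granite Group plc → Stonebridge Pharma AG (R1): 65% × 26% × 19% = 3.211% of Highfield Holdings Ltd.
Aggregating (R2): 2.9563% + 7.4925% + 3.211% = 13.6598%.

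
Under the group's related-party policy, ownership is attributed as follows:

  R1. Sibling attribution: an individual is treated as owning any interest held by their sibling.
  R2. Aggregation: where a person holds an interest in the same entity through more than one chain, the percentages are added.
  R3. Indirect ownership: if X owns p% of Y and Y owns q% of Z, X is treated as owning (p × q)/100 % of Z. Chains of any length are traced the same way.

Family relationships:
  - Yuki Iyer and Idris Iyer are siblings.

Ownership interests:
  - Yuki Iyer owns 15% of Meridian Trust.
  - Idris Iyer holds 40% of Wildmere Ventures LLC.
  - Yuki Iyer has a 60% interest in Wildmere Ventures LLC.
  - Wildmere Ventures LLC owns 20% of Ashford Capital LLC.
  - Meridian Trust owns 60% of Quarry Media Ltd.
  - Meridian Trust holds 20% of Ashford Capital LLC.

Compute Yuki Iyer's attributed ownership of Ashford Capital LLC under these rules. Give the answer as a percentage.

23%

By sibling attribution (R1), Yuki Iyer is treated as also owning Idris Iyer's interest in Wildmere Ventures LLC, giving 60% + 40% = 100%.
Chain via Meridian Trust (R3): 15% × 20% = 3% of Ashford Capital LLC.
Chain via Wildmere Ventures LLC (R3): 100% × 20% = 20% of Ashford Capital LLC.
Aggregating (R2): 3% + 20% = 23%.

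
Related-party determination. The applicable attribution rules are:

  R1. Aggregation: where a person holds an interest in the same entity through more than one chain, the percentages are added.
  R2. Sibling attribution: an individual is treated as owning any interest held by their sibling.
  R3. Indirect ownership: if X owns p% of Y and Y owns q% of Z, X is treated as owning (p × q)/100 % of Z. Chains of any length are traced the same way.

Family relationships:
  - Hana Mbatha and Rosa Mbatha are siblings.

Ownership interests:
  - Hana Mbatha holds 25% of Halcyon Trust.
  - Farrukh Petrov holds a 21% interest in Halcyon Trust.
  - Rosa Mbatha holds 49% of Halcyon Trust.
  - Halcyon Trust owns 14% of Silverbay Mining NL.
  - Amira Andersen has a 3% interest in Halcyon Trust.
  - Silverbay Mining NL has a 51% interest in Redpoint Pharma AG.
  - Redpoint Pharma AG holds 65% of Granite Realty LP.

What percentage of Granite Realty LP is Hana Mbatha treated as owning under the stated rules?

3.43434%

By sibling attribution (R2), Hana Mbatha is treated as also owning Rosa Mbatha's interest in Halcyon Trust, giving 25% + 49% = 74%.
Chain via Halcyon Trust → Silverbay Mining NL → Redpoint Pharma AG (R3): 74% × 14% × 51% × 65% = 3.43434% of Granite Realty LP.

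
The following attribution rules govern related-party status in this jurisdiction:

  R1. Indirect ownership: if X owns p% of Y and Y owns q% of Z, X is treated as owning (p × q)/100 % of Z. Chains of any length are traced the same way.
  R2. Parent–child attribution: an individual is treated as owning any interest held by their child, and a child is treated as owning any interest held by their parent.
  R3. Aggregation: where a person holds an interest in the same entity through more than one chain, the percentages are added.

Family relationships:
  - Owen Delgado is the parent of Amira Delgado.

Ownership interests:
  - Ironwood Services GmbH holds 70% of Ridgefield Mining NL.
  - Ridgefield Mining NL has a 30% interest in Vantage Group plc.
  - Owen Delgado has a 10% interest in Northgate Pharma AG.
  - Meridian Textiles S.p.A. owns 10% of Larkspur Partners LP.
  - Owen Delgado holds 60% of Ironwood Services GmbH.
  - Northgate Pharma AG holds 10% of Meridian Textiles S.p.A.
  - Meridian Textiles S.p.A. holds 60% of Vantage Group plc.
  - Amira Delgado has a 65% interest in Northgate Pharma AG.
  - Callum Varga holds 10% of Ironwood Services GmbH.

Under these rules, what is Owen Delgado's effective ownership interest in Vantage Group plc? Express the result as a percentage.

17.1%

By parent–child attribution (R2), Owen Delgado is treated as also owning Amira Delgado's interest in Northgate Pharma AG, giving 10% + 65% = 75%.
Chain via Northgate Pharma AG → Meridian Textiles S.p.A. (R1): 75% × 10% × 60% = 4.5% of Vantage Group plc.
Chain via Ironwood Services GmbH → Ridgefield Mining NL (R1): 60% × 70% × 30% = 12.6% of Vantage Group plc.
Aggregating (R3): 4.5% + 12.6% = 17.1%.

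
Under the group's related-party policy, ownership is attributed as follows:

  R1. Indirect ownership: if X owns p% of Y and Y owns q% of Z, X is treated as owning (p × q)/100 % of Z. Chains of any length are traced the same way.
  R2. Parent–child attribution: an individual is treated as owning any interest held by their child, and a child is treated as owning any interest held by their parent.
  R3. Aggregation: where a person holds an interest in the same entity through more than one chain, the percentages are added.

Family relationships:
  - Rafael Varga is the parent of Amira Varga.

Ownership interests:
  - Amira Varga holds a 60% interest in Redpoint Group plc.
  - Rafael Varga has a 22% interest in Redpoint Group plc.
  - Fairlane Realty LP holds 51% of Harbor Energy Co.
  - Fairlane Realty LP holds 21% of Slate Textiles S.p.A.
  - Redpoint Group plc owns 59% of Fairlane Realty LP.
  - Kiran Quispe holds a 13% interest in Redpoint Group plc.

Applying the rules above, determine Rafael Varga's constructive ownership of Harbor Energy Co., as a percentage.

By parent–child attribution (R2), Rafael Varga is treated as also owning Amira Varga's interest in Redpoint Group plc, giving 22% + 60% = 82%.
Chain via Redpoint Group plc → Fairlane Realty LP (R1): 82% × 59% × 51% = 24.6738% of Harbor Energy Co.

24.6738%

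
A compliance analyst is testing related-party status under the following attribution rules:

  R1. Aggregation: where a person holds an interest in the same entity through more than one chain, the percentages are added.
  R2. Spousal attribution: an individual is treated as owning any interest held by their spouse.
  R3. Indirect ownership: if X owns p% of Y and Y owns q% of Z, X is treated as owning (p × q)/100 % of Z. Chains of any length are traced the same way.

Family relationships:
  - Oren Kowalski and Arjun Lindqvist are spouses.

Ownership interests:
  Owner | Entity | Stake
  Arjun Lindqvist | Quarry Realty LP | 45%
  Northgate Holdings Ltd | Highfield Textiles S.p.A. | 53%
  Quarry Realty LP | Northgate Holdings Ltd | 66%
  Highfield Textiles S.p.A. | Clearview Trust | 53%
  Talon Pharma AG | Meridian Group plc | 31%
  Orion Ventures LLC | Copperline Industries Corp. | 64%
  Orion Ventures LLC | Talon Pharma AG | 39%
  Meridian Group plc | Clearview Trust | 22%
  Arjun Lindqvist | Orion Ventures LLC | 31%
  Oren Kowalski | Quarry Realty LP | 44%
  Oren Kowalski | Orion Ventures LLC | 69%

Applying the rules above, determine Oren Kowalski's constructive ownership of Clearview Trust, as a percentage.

By spousal attribution (R2), Oren Kowalski is treated as also owning Arjun Lindqvist's interest in Quarry Realty LP, giving 44% + 45% = 89%.
By spousal attribution (R2), Oren Kowalski is treated as also owning Arjun Lindqvist's interest in Orion Ventures LLC, giving 69% + 31% = 100%.
Chain via Quarry Realty LP → Northgate Holdings Ltd → Highfield Textiles S.p.A. (R3): 89% × 66% × 53% × 53% = 16.500066% of Clearview Trust.
Chain via Orion Ventures LLC → Talon Pharma AG → Meridian Group plc (R3): 100% × 39% × 31% × 22% = 2.6598% of Clearview Trust.
Aggregating (R1): 16.500066% + 2.6598% = 19.159866%.

19.159866%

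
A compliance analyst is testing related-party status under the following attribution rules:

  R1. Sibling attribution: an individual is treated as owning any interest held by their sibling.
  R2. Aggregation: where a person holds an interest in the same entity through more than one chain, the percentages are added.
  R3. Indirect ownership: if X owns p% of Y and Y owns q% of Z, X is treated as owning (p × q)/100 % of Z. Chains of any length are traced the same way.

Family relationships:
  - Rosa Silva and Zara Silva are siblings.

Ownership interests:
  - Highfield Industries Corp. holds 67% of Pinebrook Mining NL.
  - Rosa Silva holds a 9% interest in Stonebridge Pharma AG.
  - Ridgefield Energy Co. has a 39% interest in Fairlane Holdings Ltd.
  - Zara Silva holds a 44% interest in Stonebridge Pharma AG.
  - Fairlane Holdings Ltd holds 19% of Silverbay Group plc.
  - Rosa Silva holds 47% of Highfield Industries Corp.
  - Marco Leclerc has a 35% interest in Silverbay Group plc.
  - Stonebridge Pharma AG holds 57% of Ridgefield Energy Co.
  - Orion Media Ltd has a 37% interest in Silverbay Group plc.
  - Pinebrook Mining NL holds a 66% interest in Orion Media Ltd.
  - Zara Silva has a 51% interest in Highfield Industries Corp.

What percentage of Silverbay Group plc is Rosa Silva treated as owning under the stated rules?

18.272733%

By sibling attribution (R1), Rosa Silva is treated as also owning Zara Silva's interest in Highfield Industries Corp, giving 47% + 51% = 98%.
By sibling attribution (R1), Rosa Silva is treated as also owning Zara Silva's interest in Stonebridge Pharma AG, giving 9% + 44% = 53%.
Chain via Highfield Industries Corp. → Pinebrook Mining NL → Orion Media Ltd (R3): 98% × 67% × 66% × 37% = 16.034172% of Silverbay Group plc.
Chain via Stonebridge Pharma AG → Ridgefield Energy Co. → Fairlane Holdings Ltd (R3): 53% × 57% × 39% × 19% = 2.238561% of Silverbay Group plc.
Aggregating (R2): 16.034172% + 2.238561% = 18.272733%.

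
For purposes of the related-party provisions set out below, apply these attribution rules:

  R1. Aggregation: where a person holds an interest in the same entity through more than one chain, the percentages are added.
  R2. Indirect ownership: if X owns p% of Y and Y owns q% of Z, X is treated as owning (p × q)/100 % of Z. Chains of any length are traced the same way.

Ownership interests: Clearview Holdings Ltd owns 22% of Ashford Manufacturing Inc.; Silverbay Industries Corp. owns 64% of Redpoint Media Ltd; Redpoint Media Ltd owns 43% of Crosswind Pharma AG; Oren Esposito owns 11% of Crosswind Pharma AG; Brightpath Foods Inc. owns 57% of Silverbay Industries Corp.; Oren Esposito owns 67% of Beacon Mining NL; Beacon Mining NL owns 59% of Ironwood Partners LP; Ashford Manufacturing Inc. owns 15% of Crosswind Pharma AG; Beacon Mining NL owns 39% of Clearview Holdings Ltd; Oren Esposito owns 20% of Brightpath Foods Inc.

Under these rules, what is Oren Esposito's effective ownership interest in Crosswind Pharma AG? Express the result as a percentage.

Chain via Brightpath Foods Inc. → Silverbay Industries Corp. → Redpoint Media Ltd (R2): 20% × 57% × 64% × 43% = 3.13728% of Crosswind Pharma AG.
Chain via Beacon Mining NL → Clearview Holdings Ltd → Ashford Manufacturing Inc. (R2): 67% × 39% × 22% × 15% = 0.86229% of Crosswind Pharma AG.
Direct interest in Crosswind Pharma AG: 11%.
Aggregating (R1): 3.13728% + 0.86229% + 11% = 14.99957%.

14.99957%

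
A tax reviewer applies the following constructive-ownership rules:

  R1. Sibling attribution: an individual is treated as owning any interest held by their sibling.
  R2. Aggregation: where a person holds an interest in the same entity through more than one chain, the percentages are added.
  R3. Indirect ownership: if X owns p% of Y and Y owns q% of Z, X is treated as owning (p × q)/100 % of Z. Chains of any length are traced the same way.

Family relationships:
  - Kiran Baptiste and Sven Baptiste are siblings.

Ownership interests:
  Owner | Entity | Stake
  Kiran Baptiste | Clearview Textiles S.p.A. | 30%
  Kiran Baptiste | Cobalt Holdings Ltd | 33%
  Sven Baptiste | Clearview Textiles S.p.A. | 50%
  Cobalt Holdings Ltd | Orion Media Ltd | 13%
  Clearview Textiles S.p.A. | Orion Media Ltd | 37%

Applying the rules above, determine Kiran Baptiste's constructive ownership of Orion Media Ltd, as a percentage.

33.89%

By sibling attribution (R1), Kiran Baptiste is treated as also owning Sven Baptiste's interest in Clearview Textiles S.p.A, giving 30% + 50% = 80%.
Chain via Clearview Textiles S.p.A. (R3): 80% × 37% = 29.6% of Orion Media Ltd.
Chain via Cobalt Holdings Ltd (R3): 33% × 13% = 4.29% of Orion Media Ltd.
Aggregating (R2): 29.6% + 4.29% = 33.89%.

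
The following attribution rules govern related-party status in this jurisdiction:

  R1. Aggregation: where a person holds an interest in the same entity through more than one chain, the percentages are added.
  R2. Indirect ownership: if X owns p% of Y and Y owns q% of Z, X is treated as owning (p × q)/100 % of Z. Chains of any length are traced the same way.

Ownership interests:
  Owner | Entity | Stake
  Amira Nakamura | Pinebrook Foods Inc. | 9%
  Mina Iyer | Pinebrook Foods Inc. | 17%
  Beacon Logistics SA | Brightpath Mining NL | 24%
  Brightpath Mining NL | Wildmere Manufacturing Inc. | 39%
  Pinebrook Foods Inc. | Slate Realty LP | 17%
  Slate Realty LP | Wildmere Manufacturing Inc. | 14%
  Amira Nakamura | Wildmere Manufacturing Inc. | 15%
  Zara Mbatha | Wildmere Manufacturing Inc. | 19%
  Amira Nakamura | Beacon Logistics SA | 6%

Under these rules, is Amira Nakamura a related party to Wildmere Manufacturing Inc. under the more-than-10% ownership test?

Chain via Beacon Logistics SA → Brightpath Mining NL (R2): 6% × 24% × 39% = 0.5616% of Wildmere Manufacturing Inc.
Chain via Pinebrook Foods Inc. → Slate Realty LP (R2): 9% × 17% × 14% = 0.2142% of Wildmere Manufacturing Inc.
Direct interest in Wildmere Manufacturing Inc: 15%.
Aggregating (R1): 0.5616% + 0.2142% + 15% = 15.7758%.
15.7758% exceeds the 10% threshold, so Amira is a related party to Wildmere Manufacturing Inc.

Yes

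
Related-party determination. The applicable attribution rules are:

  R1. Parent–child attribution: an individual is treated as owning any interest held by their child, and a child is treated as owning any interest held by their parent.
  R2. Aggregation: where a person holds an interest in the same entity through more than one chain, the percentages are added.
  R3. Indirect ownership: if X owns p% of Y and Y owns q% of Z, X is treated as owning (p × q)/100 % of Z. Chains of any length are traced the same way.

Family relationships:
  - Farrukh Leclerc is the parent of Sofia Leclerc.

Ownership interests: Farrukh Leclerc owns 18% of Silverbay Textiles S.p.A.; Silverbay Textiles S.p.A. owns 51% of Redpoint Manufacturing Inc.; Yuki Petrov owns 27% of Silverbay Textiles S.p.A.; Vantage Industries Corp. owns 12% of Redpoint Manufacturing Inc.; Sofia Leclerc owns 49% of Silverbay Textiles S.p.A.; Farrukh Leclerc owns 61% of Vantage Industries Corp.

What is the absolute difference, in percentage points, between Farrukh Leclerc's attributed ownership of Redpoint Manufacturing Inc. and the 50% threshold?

8.51

By parent–child attribution (R1), Farrukh Leclerc is treated as also owning Sofia Leclerc's interest in Silverbay Textiles S.p.A, giving 18% + 49% = 67%.
Chain via Vantage Industries Corp. (R3): 61% × 12% = 7.32% of Redpoint Manufacturing Inc.
Chain via Silverbay Textiles S.p.A. (R3): 67% × 51% = 34.17% of Redpoint Manufacturing Inc.
Aggregating (R2): 7.32% + 34.17% = 41.49%.
41.49% falls short of the 50% threshold by 8.51 percentage points.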